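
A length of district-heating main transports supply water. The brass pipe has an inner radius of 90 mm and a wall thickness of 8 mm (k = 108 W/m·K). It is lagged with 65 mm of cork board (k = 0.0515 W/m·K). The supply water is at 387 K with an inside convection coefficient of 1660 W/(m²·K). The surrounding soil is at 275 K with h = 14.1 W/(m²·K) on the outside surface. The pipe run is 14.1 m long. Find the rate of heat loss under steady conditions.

Per-layer cylindrical resistances, series-summed:
R_inner film = 1/(h_i·2πr₁L) = 1/(1660×2π×0.09×14.1) = 7.555×10^-5 K/W
R_brass pipe wall = ln(98/90)/(2π×108×14.1) = 8.9×10^-6 K/W
R_cork board = ln(163/98)/(2π×0.0515×14.1) = 0.1115 K/W
R_outer film = 1/(h_o·2πr_oL) = 1/(14.1×2π×0.163×14.1) = 0.004911 K/W
R_total = 0.1165 K/W
Q = ΔT/R_total = 112/0.1165

Q ≈ 961 W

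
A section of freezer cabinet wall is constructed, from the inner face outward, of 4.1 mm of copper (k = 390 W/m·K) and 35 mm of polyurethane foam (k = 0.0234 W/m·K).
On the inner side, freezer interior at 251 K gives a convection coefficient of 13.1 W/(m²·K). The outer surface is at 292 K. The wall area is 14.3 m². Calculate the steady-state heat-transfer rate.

Q ≈ 373 W

Model the wall as resistances in series:
R_inner film = 1/(h_i·A) = 1/(13.1×14.3) = 0.005338 K/W
R_copper = L/(kA) = 0.0041/(390×14.3) = 7.352×10^-7 K/W
R_polyurethane foam = L/(kA) = 0.035/(0.0234×14.3) = 0.1046 K/W
R_total = 0.1099 K/W
Q = ΔT / R_total = 41 / 0.1099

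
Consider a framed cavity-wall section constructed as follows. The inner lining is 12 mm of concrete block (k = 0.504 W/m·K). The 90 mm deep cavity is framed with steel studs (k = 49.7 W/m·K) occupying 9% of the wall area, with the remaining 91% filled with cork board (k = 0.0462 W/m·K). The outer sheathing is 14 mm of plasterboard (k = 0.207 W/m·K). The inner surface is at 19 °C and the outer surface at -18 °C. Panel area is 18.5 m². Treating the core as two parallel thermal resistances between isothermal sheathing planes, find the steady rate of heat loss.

Q ≈ 6150 W

Sheathing layers in series; stud and cavity paths in parallel between them.
R_inner = 0.012/(0.504×18.5) = 0.001287 K/W
R_stud  = 0.09/(49.7×0.09×18.5) = 0.001088 K/W
R_cav   = 0.09/(0.0462×0.91×18.5) = 0.1157 K/W
1/R_core = 1/R_stud + 1/R_cav → R_core = 0.001077 K/W
R_outer = 0.014/(0.207×18.5) = 0.003656 K/W
R_total = 0.00602 K/W
Q = ΔT/R_total = 37/0.00602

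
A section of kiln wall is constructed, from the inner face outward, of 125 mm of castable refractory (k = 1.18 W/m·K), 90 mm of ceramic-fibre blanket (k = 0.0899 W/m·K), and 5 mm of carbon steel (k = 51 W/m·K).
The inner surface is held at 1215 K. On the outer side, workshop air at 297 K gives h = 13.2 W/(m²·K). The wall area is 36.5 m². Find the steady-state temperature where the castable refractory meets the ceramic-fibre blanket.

T ≈ 1130 K

Series thermal resistances:
R_castable refractory = L/(kA) = 0.125/(1.18×36.5) = 0.002902 K/W
R_ceramic-fibre blanket = L/(kA) = 0.09/(0.0899×36.5) = 0.02743 K/W
R_carbon steel = L/(kA) = 0.005/(51×36.5) = 2.686×10^-6 K/W
R_outer film = 1/(h_o·A) = 1/(13.2×36.5) = 0.002076 K/W
R_total = 0.03241 K/W;  Q = ΔT/R_total = 918/0.03241 = 28330 W
T_interface = T_inner − Q·ΣR(inner→interface) = 1215 − 28300×0.002902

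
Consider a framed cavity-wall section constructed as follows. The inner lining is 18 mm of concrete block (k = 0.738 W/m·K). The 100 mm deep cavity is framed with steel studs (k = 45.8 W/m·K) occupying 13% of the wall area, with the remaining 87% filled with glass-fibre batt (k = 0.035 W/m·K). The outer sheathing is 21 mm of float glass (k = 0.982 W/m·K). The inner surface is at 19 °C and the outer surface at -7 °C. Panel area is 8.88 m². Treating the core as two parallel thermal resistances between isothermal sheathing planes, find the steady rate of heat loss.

Q ≈ 3690 W

Sheathing layers in series; stud and cavity paths in parallel between them.
R_inner = 0.018/(0.738×8.88) = 0.002747 K/W
R_stud  = 0.1/(45.8×0.13×8.88) = 0.001891 K/W
R_cav   = 0.1/(0.035×0.87×8.88) = 0.3698 K/W
1/R_core = 1/R_stud + 1/R_cav → R_core = 0.001882 K/W
R_outer = 0.021/(0.982×8.88) = 0.002408 K/W
R_total = 0.007037 K/W
Q = ΔT/R_total = 26/0.007037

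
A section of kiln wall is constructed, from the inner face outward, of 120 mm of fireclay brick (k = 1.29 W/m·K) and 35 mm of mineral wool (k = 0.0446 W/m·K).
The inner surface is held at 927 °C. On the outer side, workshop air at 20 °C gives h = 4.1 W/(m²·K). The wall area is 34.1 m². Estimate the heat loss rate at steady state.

Series thermal resistances:
R_fireclay brick = L/(kA) = 0.12/(1.29×34.1) = 0.002728 K/W
R_mineral wool = L/(kA) = 0.035/(0.0446×34.1) = 0.02301 K/W
R_outer film = 1/(h_o·A) = 1/(4.1×34.1) = 0.007153 K/W
R_total = 0.03289 K/W
Q = ΔT / R_total = 907 / 0.03289

Q ≈ 27600 W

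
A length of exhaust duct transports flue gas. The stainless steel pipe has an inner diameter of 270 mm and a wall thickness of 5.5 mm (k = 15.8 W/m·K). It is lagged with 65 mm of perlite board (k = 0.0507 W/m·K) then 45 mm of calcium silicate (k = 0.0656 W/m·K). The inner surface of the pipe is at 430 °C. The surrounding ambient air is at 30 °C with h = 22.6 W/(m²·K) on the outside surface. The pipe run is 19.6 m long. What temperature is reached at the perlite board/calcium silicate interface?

T ≈ 149 °C

For a radial system each layer contributes R = ln(r_out/r_in)/(2πkL); films add R = 1/(hA).
R_stainless steel pipe wall = ln(140.5/135)/(2π×15.8×19.6) = 2.052×10^-5 K/W
R_perlite board = ln(205.5/140.5)/(2π×0.0507×19.6) = 0.0609 K/W
R_calcium silicate = ln(250.5/205.5)/(2π×0.0656×19.6) = 0.02451 K/W
R_outer film = 1/(h_o·2πr_oL) = 1/(22.6×2π×0.2505×19.6) = 0.001434 K/W
R_total = 0.08686 K/W
Q = ΔT/R_total = 400/0.08686
Q = 4600 W
T_interface = T_inner − Q·ΣR(inner→interface) = 430 − 4600×0.06092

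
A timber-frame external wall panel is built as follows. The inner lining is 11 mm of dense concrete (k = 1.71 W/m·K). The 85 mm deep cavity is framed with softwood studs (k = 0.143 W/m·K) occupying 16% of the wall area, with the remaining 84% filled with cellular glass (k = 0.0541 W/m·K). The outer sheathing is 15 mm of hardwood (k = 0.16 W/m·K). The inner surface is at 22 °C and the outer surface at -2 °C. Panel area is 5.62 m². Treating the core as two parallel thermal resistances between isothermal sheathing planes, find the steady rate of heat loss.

Q ≈ 100 W

Sheathing layers in series; stud and cavity paths in parallel between them.
R_inner = 0.011/(1.71×5.62) = 0.001145 K/W
R_stud  = 0.085/(0.143×0.16×5.62) = 0.661 K/W
R_cav   = 0.085/(0.0541×0.84×5.62) = 0.3328 K/W
1/R_core = 1/R_stud + 1/R_cav → R_core = 0.2214 K/W
R_outer = 0.015/(0.16×5.62) = 0.01668 K/W
R_total = 0.2392 K/W
Q = ΔT/R_total = 24/0.2392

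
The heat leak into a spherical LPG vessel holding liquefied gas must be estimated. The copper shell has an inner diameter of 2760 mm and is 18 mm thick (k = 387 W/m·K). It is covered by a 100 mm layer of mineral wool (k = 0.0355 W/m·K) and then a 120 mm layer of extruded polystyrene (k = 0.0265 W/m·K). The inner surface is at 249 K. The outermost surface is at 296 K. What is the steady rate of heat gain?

Q ≈ 184 W

For a spherical shell R = (1/r₁ − 1/r₂)/(4πk); film R = 1/(h·4πr²). In series:
R_copper shell = (1/1.38 − 1/1.398)/(4π×387) = 1.919×10^-6 K/W
R_mineral wool = (1/1.398 − 1/1.498)/(4π×0.0355) = 0.107 K/W
R_extruded polystyrene = (1/1.498 − 1/1.618)/(4π×0.0265) = 0.1487 K/W
R_total = 0.2557 K/W
Q = ΔT/R_total = 47/0.2557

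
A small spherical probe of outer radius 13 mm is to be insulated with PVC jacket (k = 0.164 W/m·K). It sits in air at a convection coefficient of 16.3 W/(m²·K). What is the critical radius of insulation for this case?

For a sphere r_cr = 2k/h = 2×0.164/16.3
r_cr = 20.1 mm; since the bare radius (13 mm) is below r_cr, adding a thin layer of insulation will *increase* heat loss.

r_cr ≈ 20.1 mm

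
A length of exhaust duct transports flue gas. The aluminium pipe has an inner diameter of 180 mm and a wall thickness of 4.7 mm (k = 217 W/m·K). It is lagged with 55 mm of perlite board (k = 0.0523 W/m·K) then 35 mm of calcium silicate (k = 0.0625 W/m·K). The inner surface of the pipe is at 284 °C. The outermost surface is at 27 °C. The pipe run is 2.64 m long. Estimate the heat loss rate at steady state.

Q ≈ 352 W

Treating each annulus and film as a series resistance:
R_aluminium pipe wall = ln(94.7/90)/(2π×217×2.64) = 1.414×10^-5 K/W
R_perlite board = ln(149.7/94.7)/(2π×0.0523×2.64) = 0.5278 K/W
R_calcium silicate = ln(184.7/149.7)/(2π×0.0625×2.64) = 0.2027 K/W
R_total = 0.7305 K/W
Q = ΔT/R_total = 257/0.7305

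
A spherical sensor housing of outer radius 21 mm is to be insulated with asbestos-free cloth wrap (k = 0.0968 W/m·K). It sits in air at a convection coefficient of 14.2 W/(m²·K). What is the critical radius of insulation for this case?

For a sphere r_cr = 2k/h = 2×0.0968/14.2
r_cr = 13.6 mm; since the bare radius (21 mm) is above r_cr, any added insulation will reduce heat loss.

r_cr ≈ 13.6 mm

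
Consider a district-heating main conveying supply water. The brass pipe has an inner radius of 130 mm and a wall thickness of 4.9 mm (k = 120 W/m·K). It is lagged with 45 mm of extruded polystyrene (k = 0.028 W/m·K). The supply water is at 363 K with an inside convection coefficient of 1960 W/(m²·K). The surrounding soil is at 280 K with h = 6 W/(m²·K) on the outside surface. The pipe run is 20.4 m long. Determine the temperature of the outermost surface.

T ≈ 287 K

For a radial system each layer contributes R = ln(r_out/r_in)/(2πkL); films add R = 1/(hA).
R_inner film = 1/(h_i·2πr₁L) = 1/(1960×2π×0.13×20.4) = 3.062×10^-5 K/W
R_brass pipe wall = ln(134.9/130)/(2π×120×20.4) = 2.405×10^-6 K/W
R_extruded polystyrene = ln(179.9/134.9)/(2π×0.028×20.4) = 0.08021 K/W
R_outer film = 1/(h_o·2πr_oL) = 1/(6×2π×0.1799×20.4) = 0.007228 K/W
R_total = 0.08747 K/W
Q = ΔT/R_total = 83/0.08747
Q = 949 W
T_interface = T_inner − Q·ΣR(inner→interface) = 363 − 949×0.08024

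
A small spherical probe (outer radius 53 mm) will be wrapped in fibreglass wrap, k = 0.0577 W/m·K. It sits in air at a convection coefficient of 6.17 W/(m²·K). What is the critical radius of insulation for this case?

For a sphere r_cr = 2k/h = 2×0.0577/6.17
r_cr = 18.7 mm; since the bare radius (53 mm) is above r_cr, any added insulation will reduce heat loss.

r_cr ≈ 18.7 mm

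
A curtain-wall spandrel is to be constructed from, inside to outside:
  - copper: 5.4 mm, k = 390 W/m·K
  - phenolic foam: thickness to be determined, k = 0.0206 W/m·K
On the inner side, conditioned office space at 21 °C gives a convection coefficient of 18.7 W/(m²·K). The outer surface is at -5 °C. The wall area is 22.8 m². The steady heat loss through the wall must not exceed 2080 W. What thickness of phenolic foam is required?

Model the wall as resistances in series:
R_inner film = 1/(h_i·A) = 1/(18.7×22.8) = 0.002345 K/W
R_copper = L/(kA) = 0.0054/(390×22.8) = 6.073×10^-7 K/W
Sum of the known resistances R_other = 0.002346 K/W
Required total resistance R_tot = ΔT/Q_allow = 26/2080 = 0.0125 K/W
R_phenolic foam = R_tot − R_other = 0.01015 K/W
L = R·k·A = 0.01015×0.0206×22.8

L ≈ 4.77 mm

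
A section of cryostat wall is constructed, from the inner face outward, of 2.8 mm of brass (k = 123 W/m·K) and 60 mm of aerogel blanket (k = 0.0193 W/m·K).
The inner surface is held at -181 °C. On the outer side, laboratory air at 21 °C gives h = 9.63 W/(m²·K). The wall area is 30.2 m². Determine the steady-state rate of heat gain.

Series thermal resistances:
R_brass = L/(kA) = 0.0028/(123×30.2) = 7.538×10^-7 K/W
R_aerogel blanket = L/(kA) = 0.06/(0.0193×30.2) = 0.1029 K/W
R_outer film = 1/(h_o·A) = 1/(9.63×30.2) = 0.003438 K/W
R_total = 0.1064 K/W
Q = ΔT / R_total = 202 / 0.1064

Q ≈ 1900 W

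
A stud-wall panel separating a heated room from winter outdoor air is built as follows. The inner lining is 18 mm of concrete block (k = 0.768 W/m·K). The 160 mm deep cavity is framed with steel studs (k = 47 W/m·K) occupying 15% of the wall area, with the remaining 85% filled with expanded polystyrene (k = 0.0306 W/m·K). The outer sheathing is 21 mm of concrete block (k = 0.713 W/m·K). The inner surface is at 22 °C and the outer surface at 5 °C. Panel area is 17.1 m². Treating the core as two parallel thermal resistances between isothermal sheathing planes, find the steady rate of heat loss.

Sheathing layers in series; stud and cavity paths in parallel between them.
R_inner = 0.018/(0.768×17.1) = 0.001371 K/W
R_stud  = 0.16/(47×0.15×17.1) = 0.001327 K/W
R_cav   = 0.16/(0.0306×0.85×17.1) = 0.3597 K/W
1/R_core = 1/R_stud + 1/R_cav → R_core = 0.001322 K/W
R_outer = 0.021/(0.713×17.1) = 0.001722 K/W
R_total = 0.004415 K/W
Q = ΔT/R_total = 17/0.004415

Q ≈ 3850 W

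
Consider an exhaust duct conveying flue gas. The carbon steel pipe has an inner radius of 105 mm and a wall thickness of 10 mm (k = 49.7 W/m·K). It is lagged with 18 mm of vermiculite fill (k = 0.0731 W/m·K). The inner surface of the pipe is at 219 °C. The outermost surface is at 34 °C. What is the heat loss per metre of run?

q′ ≈ 584 W/m

Radial resistances (cylindrical: R_cond = ln(r_o/r_i)/(2πkL), R_conv = 1/(h·2πrL)):
R_carbon steel pipe wall = ln(115/105)/(2π×49.7×1) = 2.913×10^-4 K/W
R_vermiculite fill = ln(133/115)/(2π×0.0731×1) = 0.3166 K/W
R_total = 0.3169 K/W
Q = ΔT/R_total = 185/0.3169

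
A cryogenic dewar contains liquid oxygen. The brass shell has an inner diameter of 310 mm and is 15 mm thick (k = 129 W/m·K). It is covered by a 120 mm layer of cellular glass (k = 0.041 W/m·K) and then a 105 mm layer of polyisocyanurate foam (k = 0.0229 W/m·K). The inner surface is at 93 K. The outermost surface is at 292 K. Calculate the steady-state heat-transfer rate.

Q ≈ 25.2 W

Radial (spherical) resistances in series:
R_brass shell = (1/0.155 − 1/0.17)/(4π×129) = 3.512×10^-4 K/W
R_cellular glass = (1/0.17 − 1/0.29)/(4π×0.041) = 4.724 K/W
R_polyisocyanurate foam = (1/0.29 − 1/0.395)/(4π×0.0229) = 3.185 K/W
R_total = 7.91 K/W
Q = ΔT/R_total = 199/7.91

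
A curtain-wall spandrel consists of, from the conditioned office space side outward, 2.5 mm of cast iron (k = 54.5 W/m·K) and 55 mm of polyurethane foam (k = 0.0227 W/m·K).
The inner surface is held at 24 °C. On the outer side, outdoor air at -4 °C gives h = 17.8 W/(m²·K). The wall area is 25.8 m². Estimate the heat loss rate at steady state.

Q ≈ 291 W

Model the wall as resistances in series:
R_cast iron = L/(kA) = 0.0025/(54.5×25.8) = 1.778×10^-6 K/W
R_polyurethane foam = L/(kA) = 0.055/(0.0227×25.8) = 0.09391 K/W
R_outer film = 1/(h_o·A) = 1/(17.8×25.8) = 0.002178 K/W
R_total = 0.09609 K/W
Q = ΔT / R_total = 28 / 0.09609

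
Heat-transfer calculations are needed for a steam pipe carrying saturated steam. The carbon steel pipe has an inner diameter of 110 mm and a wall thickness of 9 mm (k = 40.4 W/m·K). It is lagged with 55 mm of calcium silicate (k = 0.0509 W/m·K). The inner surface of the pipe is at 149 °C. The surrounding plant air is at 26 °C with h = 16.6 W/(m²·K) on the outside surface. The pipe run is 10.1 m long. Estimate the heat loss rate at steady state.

Treating each annulus and film as a series resistance:
R_carbon steel pipe wall = ln(64/55)/(2π×40.4×10.1) = 5.911×10^-5 K/W
R_calcium silicate = ln(119/64)/(2π×0.0509×10.1) = 0.192 K/W
R_outer film = 1/(h_o·2πr_oL) = 1/(16.6×2π×0.119×10.1) = 0.007977 K/W
R_total = 0.2001 K/W
Q = ΔT/R_total = 123/0.2001

Q ≈ 615 W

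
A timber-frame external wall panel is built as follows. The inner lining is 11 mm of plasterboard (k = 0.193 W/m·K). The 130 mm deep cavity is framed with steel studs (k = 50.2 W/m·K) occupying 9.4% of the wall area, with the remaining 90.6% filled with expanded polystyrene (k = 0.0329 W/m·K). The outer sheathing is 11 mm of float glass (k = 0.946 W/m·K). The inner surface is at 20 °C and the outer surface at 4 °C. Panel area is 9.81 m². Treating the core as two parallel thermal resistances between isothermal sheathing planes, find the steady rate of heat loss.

Sheathing layers in series; stud and cavity paths in parallel between them.
R_inner = 0.011/(0.193×9.81) = 0.00581 K/W
R_stud  = 0.13/(50.2×0.094×9.81) = 0.002808 K/W
R_cav   = 0.13/(0.0329×0.906×9.81) = 0.4446 K/W
1/R_core = 1/R_stud + 1/R_cav → R_core = 0.002791 K/W
R_outer = 0.011/(0.946×9.81) = 0.001185 K/W
R_total = 0.009786 K/W
Q = ΔT/R_total = 16/0.009786

Q ≈ 1640 W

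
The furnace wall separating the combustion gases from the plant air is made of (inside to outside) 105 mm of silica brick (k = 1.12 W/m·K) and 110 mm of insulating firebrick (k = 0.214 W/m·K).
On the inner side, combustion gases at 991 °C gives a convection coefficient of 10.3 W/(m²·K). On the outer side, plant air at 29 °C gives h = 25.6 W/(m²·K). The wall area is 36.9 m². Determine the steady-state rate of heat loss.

Q ≈ 47700 W

Thermal resistances in series:
R_inner film = 1/(h_i·A) = 1/(10.3×36.9) = 0.002631 K/W
R_silica brick = L/(kA) = 0.105/(1.12×36.9) = 0.002541 K/W
R_insulating firebrick = L/(kA) = 0.11/(0.214×36.9) = 0.01393 K/W
R_outer film = 1/(h_o·A) = 1/(25.6×36.9) = 0.001059 K/W
R_total = 0.02016 K/W
Q = ΔT / R_total = 962 / 0.02016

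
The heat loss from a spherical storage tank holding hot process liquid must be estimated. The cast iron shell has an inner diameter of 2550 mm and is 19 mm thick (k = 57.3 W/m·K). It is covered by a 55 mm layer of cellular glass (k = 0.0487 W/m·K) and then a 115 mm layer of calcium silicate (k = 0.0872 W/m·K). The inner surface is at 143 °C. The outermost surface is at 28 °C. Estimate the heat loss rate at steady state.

For a spherical shell R = (1/r₁ − 1/r₂)/(4πk); film R = 1/(h·4πr²). In series:
R_cast iron shell = (1/1.275 − 1/1.294)/(4π×57.3) = 1.599×10^-5 K/W
R_cellular glass = (1/1.294 − 1/1.349)/(4π×0.0487) = 0.05148 K/W
R_calcium silicate = (1/1.349 − 1/1.464)/(4π×0.0872) = 0.05314 K/W
R_total = 0.1046 K/W
Q = ΔT/R_total = 115/0.1046

Q ≈ 1100 W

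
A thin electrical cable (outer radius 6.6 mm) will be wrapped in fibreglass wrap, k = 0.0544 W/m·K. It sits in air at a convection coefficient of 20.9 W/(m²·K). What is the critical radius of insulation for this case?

For a cylinder r_cr = k/h = 0.0544/20.9
r_cr = 2.6 mm; since the bare radius (6.6 mm) is above r_cr, any added insulation will reduce heat loss.

r_cr ≈ 2.6 mm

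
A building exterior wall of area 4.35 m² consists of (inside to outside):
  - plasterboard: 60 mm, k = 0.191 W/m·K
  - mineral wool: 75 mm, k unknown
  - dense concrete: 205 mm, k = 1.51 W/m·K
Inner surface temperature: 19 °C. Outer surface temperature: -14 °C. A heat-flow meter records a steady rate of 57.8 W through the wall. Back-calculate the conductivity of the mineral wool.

Series thermal resistances:
R_plasterboard = L/(kA) = 0.06/(0.191×4.35) = 0.07222 K/W
R_dense concrete = L/(kA) = 0.205/(1.51×4.35) = 0.03121 K/W
Sum of known resistances R_other = 0.1034 K/W
Total R = ΔT/Q = 33/57.8 = 0.5709 K/W
R_mineral wool = R_total − R_other = 0.4675 K/W
k = L/(R·A) = 0.075/(0.4675×4.35)

k ≈ 0.0369 W/(m·K)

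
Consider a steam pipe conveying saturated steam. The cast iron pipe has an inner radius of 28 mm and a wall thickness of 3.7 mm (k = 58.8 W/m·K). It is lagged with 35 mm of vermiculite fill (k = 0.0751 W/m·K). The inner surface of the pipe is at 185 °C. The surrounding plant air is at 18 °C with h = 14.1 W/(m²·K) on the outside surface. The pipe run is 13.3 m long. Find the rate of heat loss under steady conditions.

Q ≈ 1270 W

Per-layer cylindrical resistances, series-summed:
R_cast iron pipe wall = ln(31.7/28)/(2π×58.8×13.3) = 2.526×10^-5 K/W
R_vermiculite fill = ln(66.7/31.7)/(2π×0.0751×13.3) = 0.1185 K/W
R_outer film = 1/(h_o·2πr_oL) = 1/(14.1×2π×0.0667×13.3) = 0.01272 K/W
R_total = 0.1313 K/W
Q = ΔT/R_total = 167/0.1313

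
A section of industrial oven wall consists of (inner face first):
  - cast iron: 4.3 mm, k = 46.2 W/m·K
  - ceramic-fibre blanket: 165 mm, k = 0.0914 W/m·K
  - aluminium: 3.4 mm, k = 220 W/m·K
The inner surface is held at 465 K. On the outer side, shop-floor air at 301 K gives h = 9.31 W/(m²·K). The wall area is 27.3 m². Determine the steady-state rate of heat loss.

Treating each layer as a thermal resistance in series:
R_cast iron = L/(kA) = 0.0043/(46.2×27.3) = 3.409×10^-6 K/W
R_ceramic-fibre blanket = L/(kA) = 0.165/(0.0914×27.3) = 0.06613 K/W
R_aluminium = L/(kA) = 0.0034/(220×27.3) = 5.661×10^-7 K/W
R_outer film = 1/(h_o·A) = 1/(9.31×27.3) = 0.003934 K/W
R_total = 0.07006 K/W
Q = ΔT / R_total = 164 / 0.07006

Q ≈ 2340 W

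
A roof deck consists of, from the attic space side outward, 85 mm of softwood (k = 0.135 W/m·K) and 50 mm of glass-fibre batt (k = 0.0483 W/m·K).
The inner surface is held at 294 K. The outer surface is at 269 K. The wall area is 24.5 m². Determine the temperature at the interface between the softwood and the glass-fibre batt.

Using the resistance-network approach (series):
R_softwood = L/(kA) = 0.085/(0.135×24.5) = 0.0257 K/W
R_glass-fibre batt = L/(kA) = 0.05/(0.0483×24.5) = 0.04225 K/W
R_total = 0.06795 K/W;  Q = ΔT/R_total = 25/0.06795 = 367.9 W
T_interface = T_inner − Q·ΣR(inner→interface) = 294 − 368×0.0257

T ≈ 285 K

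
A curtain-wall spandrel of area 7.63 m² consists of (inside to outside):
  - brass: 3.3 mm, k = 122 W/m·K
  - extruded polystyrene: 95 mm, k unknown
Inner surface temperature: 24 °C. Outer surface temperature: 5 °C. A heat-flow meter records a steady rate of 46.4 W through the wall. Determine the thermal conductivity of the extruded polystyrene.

k ≈ 0.0304 W/(m·K)

Thermal resistances in series:
R_brass = L/(kA) = 0.0033/(122×7.63) = 3.545×10^-6 K/W
Sum of known resistances R_other = 3.545×10^-6 K/W
Total R = ΔT/Q = 19/46.4 = 0.4095 K/W
R_extruded polystyrene = R_total − R_other = 0.4095 K/W
k = L/(R·A) = 0.095/(0.4095×7.63)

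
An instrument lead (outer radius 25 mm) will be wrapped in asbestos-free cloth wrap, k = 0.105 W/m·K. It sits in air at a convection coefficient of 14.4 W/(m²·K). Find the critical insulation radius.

r_cr ≈ 7.29 mm

For a cylinder r_cr = k/h = 0.105/14.4
r_cr = 7.29 mm; since the bare radius (25 mm) is above r_cr, any added insulation will reduce heat loss.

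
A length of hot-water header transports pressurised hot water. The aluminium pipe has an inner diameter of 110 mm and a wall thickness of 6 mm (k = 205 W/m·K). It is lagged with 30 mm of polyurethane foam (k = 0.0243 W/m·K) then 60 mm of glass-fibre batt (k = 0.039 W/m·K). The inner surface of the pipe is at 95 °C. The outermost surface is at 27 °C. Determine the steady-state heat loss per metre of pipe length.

q′ ≈ 14.5 W/m

For a radial system each layer contributes R = ln(r_out/r_in)/(2πkL); films add R = 1/(hA).
R_aluminium pipe wall = ln(61/55)/(2π×205×1) = 8.039×10^-5 K/W
R_polyurethane foam = ln(91/61)/(2π×0.0243×1) = 2.62 K/W
R_glass-fibre batt = ln(151/91)/(2π×0.039×1) = 2.067 K/W
R_total = 4.686 K/W
Q = ΔT/R_total = 68/4.686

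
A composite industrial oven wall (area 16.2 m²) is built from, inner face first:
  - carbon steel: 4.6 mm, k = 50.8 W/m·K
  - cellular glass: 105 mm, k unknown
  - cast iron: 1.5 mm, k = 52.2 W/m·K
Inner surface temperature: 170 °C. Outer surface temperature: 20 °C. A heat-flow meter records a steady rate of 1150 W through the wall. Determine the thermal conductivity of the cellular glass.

Thermal resistances in series:
R_carbon steel = L/(kA) = 0.0046/(50.8×16.2) = 5.59×10^-6 K/W
R_cast iron = L/(kA) = 0.0015/(52.2×16.2) = 1.774×10^-6 K/W
Sum of known resistances R_other = 7.363×10^-6 K/W
Total R = ΔT/Q = 150/1150 = 0.1304 K/W
R_cellular glass = R_total − R_other = 0.1304 K/W
k = L/(R·A) = 0.105/(0.1304×16.2)

k ≈ 0.0497 W/(m·K)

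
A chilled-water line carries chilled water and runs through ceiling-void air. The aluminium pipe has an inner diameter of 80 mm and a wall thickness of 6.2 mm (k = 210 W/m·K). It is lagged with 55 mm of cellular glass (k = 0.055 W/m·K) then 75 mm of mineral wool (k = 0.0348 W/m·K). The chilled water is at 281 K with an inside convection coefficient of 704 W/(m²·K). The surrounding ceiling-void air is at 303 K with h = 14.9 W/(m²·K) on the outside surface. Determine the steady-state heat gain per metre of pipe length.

Cylindrical conduction, so R = ln(r₂/r₁)/(2πkL) per layer, in series:
R_inner film = 1/(h_i·2πr₁L) = 1/(704×2π×0.04×1) = 0.005652 K/W
R_aluminium pipe wall = ln(46.2/40)/(2π×210×1) = 1.092×10^-4 K/W
R_cellular glass = ln(101.2/46.2)/(2π×0.055×1) = 2.269 K/W
R_mineral wool = ln(176.2/101.2)/(2π×0.0348×1) = 2.536 K/W
R_outer film = 1/(h_o·2πr_oL) = 1/(14.9×2π×0.1762×1) = 0.06062 K/W
R_total = 4.871 K/W
Q = ΔT/R_total = 22/4.871

q′ ≈ 4.52 W/m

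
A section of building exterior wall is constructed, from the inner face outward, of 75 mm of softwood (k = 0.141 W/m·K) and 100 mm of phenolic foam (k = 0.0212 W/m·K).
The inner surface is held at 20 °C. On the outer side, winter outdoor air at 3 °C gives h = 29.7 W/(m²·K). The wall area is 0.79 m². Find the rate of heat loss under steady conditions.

Treating each layer as a thermal resistance in series:
R_softwood = L/(kA) = 0.075/(0.141×0.79) = 0.6733 K/W
R_phenolic foam = L/(kA) = 0.1/(0.0212×0.79) = 5.971 K/W
R_outer film = 1/(h_o·A) = 1/(29.7×0.79) = 0.04262 K/W
R_total = 6.687 K/W
Q = ΔT / R_total = 17 / 6.687

Q ≈ 2.54 W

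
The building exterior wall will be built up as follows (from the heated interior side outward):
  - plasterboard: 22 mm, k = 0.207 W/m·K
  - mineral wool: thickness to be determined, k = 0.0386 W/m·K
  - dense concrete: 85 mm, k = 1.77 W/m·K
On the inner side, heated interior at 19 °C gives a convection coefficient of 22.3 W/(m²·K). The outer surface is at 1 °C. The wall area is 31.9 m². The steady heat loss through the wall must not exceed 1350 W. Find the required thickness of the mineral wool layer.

L ≈ 8.73 mm

Model the wall as resistances in series:
R_inner film = 1/(h_i·A) = 1/(22.3×31.9) = 0.001406 K/W
R_plasterboard = L/(kA) = 0.022/(0.207×31.9) = 0.003332 K/W
R_dense concrete = L/(kA) = 0.085/(1.77×31.9) = 0.001505 K/W
Sum of the known resistances R_other = 0.006243 K/W
Required total resistance R_tot = ΔT/Q_allow = 18/1350 = 0.01333 K/W
R_mineral wool = R_tot − R_other = 0.007091 K/W
L = R·k·A = 0.007091×0.0386×31.9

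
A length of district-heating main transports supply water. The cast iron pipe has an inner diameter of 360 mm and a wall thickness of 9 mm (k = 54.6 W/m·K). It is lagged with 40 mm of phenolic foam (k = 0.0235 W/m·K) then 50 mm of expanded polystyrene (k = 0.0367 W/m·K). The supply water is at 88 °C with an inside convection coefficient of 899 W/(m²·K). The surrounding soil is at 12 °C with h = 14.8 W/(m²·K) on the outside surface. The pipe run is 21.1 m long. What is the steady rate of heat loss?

Q ≈ 730 W

Radial resistances (cylindrical: R_cond = ln(r_o/r_i)/(2πkL), R_conv = 1/(h·2πrL)):
R_inner film = 1/(h_i·2πr₁L) = 1/(899×2π×0.18×21.1) = 4.661×10^-5 K/W
R_cast iron pipe wall = ln(189/180)/(2π×54.6×21.1) = 6.74×10^-6 K/W
R_phenolic foam = ln(229/189)/(2π×0.0235×21.1) = 0.06162 K/W
R_expanded polystyrene = ln(279/229)/(2π×0.0367×21.1) = 0.04059 K/W
R_outer film = 1/(h_o·2πr_oL) = 1/(14.8×2π×0.279×21.1) = 0.001827 K/W
R_total = 0.1041 K/W
Q = ΔT/R_total = 76/0.1041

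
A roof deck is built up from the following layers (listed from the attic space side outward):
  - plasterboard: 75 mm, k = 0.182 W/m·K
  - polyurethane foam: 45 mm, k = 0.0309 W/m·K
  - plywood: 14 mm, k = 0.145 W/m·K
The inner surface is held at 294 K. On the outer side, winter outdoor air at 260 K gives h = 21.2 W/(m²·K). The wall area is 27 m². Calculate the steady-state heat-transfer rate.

Thermal resistances in series:
R_plasterboard = L/(kA) = 0.075/(0.182×27) = 0.01526 K/W
R_polyurethane foam = L/(kA) = 0.045/(0.0309×27) = 0.05394 K/W
R_plywood = L/(kA) = 0.014/(0.145×27) = 0.003576 K/W
R_outer film = 1/(h_o·A) = 1/(21.2×27) = 0.001747 K/W
R_total = 0.07452 K/W
Q = ΔT / R_total = 34 / 0.07452

Q ≈ 456 W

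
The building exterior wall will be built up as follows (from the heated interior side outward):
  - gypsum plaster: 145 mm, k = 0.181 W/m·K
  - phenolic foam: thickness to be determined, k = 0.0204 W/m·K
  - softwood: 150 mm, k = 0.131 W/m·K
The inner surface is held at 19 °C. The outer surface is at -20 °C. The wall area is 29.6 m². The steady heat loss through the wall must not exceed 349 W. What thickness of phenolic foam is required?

L ≈ 27.8 mm

Series thermal resistances:
R_gypsum plaster = L/(kA) = 0.145/(0.181×29.6) = 0.02706 K/W
R_softwood = L/(kA) = 0.15/(0.131×29.6) = 0.03868 K/W
Sum of the known resistances R_other = 0.06575 K/W
Required total resistance R_tot = ΔT/Q_allow = 39/349 = 0.1117 K/W
R_phenolic foam = R_tot − R_other = 0.046 K/W
L = R·k·A = 0.046×0.0204×29.6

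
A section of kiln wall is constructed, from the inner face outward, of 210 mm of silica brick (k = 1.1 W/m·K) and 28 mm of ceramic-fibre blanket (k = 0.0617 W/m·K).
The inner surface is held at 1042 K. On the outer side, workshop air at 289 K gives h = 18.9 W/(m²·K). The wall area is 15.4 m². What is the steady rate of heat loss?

Q ≈ 16600 W

Model the wall as resistances in series:
R_silica brick = L/(kA) = 0.21/(1.1×15.4) = 0.0124 K/W
R_ceramic-fibre blanket = L/(kA) = 0.028/(0.0617×15.4) = 0.02947 K/W
R_outer film = 1/(h_o·A) = 1/(18.9×15.4) = 0.003436 K/W
R_total = 0.0453 K/W
Q = ΔT / R_total = 753 / 0.0453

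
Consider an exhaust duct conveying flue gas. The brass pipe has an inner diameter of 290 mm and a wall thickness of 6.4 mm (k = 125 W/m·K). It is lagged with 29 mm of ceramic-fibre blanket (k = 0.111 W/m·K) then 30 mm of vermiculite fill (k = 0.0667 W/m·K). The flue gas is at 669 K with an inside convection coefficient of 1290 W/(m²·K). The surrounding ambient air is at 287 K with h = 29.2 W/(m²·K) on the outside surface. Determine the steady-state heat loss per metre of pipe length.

q′ ≈ 592 W/m

Cylindrical conduction, so R = ln(r₂/r₁)/(2πkL) per layer, in series:
R_inner film = 1/(h_i·2πr₁L) = 1/(1290×2π×0.145×1) = 8.509×10^-4 K/W
R_brass pipe wall = ln(151.4/145)/(2π×125×1) = 5.499×10^-5 K/W
R_ceramic-fibre blanket = ln(180.4/151.4)/(2π×0.111×1) = 0.2513 K/W
R_vermiculite fill = ln(210.4/180.4)/(2π×0.0667×1) = 0.3671 K/W
R_outer film = 1/(h_o·2πr_oL) = 1/(29.2×2π×0.2104×1) = 0.02591 K/W
R_total = 0.6452 K/W
Q = ΔT/R_total = 382/0.6452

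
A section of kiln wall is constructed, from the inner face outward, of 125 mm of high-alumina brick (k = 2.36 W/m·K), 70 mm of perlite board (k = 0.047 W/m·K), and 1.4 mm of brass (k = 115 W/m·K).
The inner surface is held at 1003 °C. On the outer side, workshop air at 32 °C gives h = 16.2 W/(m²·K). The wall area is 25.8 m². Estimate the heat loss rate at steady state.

Series thermal resistances:
R_high-alumina brick = L/(kA) = 0.125/(2.36×25.8) = 0.002053 K/W
R_perlite board = L/(kA) = 0.07/(0.047×25.8) = 0.05773 K/W
R_brass = L/(kA) = 0.0014/(115×25.8) = 4.719×10^-7 K/W
R_outer film = 1/(h_o·A) = 1/(16.2×25.8) = 0.002393 K/W
R_total = 0.06217 K/W
Q = ΔT / R_total = 971 / 0.06217

Q ≈ 15600 W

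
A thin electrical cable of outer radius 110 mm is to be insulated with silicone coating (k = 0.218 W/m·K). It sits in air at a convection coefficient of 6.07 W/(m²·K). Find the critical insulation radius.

r_cr ≈ 35.9 mm

For a cylinder r_cr = k/h = 0.218/6.07
r_cr = 35.9 mm; since the bare radius (110 mm) is above r_cr, any added insulation will reduce heat loss.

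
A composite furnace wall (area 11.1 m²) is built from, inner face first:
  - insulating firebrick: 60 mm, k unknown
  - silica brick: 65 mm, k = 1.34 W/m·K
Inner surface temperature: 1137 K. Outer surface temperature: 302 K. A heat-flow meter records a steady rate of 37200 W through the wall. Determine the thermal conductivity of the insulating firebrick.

k ≈ 0.299 W/(m·K)

Series thermal resistances:
R_silica brick = L/(kA) = 0.065/(1.34×11.1) = 0.00437 K/W
Sum of known resistances R_other = 0.00437 K/W
Total R = ΔT/Q = 835/37200 = 0.02245 K/W
R_insulating firebrick = R_total − R_other = 0.01808 K/W
k = L/(R·A) = 0.06/(0.01808×11.1)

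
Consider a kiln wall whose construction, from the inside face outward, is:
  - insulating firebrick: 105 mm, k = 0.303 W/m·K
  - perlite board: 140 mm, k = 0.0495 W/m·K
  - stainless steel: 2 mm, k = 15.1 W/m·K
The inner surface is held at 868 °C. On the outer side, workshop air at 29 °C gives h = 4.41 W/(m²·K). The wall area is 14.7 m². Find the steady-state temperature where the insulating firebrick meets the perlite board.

T ≈ 783 °C

Series thermal resistances:
R_insulating firebrick = L/(kA) = 0.105/(0.303×14.7) = 0.02357 K/W
R_perlite board = L/(kA) = 0.14/(0.0495×14.7) = 0.1924 K/W
R_stainless steel = L/(kA) = 0.002/(15.1×14.7) = 9.01×10^-6 K/W
R_outer film = 1/(h_o·A) = 1/(4.41×14.7) = 0.01543 K/W
R_total = 0.2314 K/W;  Q = ΔT/R_total = 839/0.2314 = 3626 W
T_interface = T_inner − Q·ΣR(inner→interface) = 868 − 3630×0.02357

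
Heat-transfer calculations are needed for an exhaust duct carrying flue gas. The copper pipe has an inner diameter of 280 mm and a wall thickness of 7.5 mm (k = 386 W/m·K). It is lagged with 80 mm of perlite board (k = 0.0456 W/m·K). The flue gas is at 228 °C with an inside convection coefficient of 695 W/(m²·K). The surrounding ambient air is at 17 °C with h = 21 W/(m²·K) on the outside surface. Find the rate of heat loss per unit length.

Treating each annulus and film as a series resistance:
R_inner film = 1/(h_i·2πr₁L) = 1/(695×2π×0.14×1) = 0.001636 K/W
R_copper pipe wall = ln(147.5/140)/(2π×386×1) = 2.152×10^-5 K/W
R_perlite board = ln(227.5/147.5)/(2π×0.0456×1) = 1.512 K/W
R_outer film = 1/(h_o·2πr_oL) = 1/(21×2π×0.2275×1) = 0.03331 K/W
R_total = 1.547 K/W
Q = ΔT/R_total = 211/1.547

q′ ≈ 136 W/m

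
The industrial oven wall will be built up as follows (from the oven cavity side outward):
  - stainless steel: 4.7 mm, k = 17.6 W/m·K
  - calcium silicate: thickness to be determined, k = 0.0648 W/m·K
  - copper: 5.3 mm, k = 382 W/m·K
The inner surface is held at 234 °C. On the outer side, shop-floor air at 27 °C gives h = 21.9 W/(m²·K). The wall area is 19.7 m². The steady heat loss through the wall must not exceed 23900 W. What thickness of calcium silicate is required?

L ≈ 8.08 mm

Using the resistance-network approach (series):
R_stainless steel = L/(kA) = 0.0047/(17.6×19.7) = 1.356×10^-5 K/W
R_copper = L/(kA) = 0.0053/(382×19.7) = 7.043×10^-7 K/W
R_outer film = 1/(h_o·A) = 1/(21.9×19.7) = 0.002318 K/W
Sum of the known resistances R_other = 0.002332 K/W
Required total resistance R_tot = ΔT/Q_allow = 207/23900 = 0.008661 K/W
R_calcium silicate = R_tot − R_other = 0.006329 K/W
L = R·k·A = 0.006329×0.0648×19.7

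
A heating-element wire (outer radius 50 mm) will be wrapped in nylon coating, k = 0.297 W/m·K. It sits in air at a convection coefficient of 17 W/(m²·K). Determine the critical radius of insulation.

r_cr ≈ 17.5 mm

For a cylinder r_cr = k/h = 0.297/17
r_cr = 17.5 mm; since the bare radius (50 mm) is above r_cr, any added insulation will reduce heat loss.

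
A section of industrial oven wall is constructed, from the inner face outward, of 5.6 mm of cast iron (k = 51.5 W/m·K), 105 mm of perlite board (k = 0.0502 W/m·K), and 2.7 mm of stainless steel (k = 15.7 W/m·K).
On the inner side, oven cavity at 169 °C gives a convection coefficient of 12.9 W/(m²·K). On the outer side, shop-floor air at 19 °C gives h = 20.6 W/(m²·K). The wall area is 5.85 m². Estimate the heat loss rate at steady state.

Q ≈ 396 W

Thermal resistances in series:
R_inner film = 1/(h_i·A) = 1/(12.9×5.85) = 0.01325 K/W
R_cast iron = L/(kA) = 0.0056/(51.5×5.85) = 1.859×10^-5 K/W
R_perlite board = L/(kA) = 0.105/(0.0502×5.85) = 0.3575 K/W
R_stainless steel = L/(kA) = 0.0027/(15.7×5.85) = 2.94×10^-5 K/W
R_outer film = 1/(h_o·A) = 1/(20.6×5.85) = 0.008298 K/W
R_total = 0.3791 K/W
Q = ΔT / R_total = 150 / 0.3791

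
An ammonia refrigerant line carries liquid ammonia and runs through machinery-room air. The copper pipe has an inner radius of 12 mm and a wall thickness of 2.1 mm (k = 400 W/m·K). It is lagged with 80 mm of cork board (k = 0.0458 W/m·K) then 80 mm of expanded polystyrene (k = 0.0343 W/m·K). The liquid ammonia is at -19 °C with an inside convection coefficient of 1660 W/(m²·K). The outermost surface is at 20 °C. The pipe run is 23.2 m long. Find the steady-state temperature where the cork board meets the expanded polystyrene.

For a radial system each layer contributes R = ln(r_out/r_in)/(2πkL); films add R = 1/(hA).
R_inner film = 1/(h_i·2πr₁L) = 1/(1660×2π×0.012×23.2) = 3.444×10^-4 K/W
R_copper pipe wall = ln(14.1/12)/(2π×400×23.2) = 2.766×10^-6 K/W
R_cork board = ln(94.1/14.1)/(2π×0.0458×23.2) = 0.2843 K/W
R_expanded polystyrene = ln(174.1/94.1)/(2π×0.0343×23.2) = 0.1231 K/W
R_total = 0.4077 K/W
Q = ΔT/R_total = 39/0.4077
Q = 95.7 W
T_interface = T_inner + Q·ΣR(inner→interface) = -19 + 95.7×0.2847

T ≈ 8.23 °C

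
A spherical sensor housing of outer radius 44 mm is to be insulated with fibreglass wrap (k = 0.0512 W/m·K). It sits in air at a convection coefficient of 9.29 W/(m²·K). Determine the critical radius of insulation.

r_cr ≈ 11 mm

For a sphere r_cr = 2k/h = 2×0.0512/9.29
r_cr = 11 mm; since the bare radius (44 mm) is above r_cr, any added insulation will reduce heat loss.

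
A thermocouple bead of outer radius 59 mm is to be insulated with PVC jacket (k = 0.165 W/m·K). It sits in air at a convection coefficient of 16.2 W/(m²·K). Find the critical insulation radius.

r_cr ≈ 20.4 mm

For a sphere r_cr = 2k/h = 2×0.165/16.2
r_cr = 20.4 mm; since the bare radius (59 mm) is above r_cr, any added insulation will reduce heat loss.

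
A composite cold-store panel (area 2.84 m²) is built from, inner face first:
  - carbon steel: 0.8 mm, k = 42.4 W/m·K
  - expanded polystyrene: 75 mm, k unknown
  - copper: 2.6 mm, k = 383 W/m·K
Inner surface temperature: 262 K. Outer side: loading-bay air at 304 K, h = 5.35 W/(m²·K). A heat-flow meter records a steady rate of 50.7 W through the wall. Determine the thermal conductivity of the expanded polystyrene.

Treating each layer as a thermal resistance in series:
R_carbon steel = L/(kA) = 0.0008/(42.4×2.84) = 6.644×10^-6 K/W
R_copper = L/(kA) = 0.0026/(383×2.84) = 2.39×10^-6 K/W
R_outer film = 1/(h_o·A) = 1/(5.35×2.84) = 0.06582 K/W
Sum of known resistances R_other = 0.06582 K/W
Total R = ΔT/Q = 42/50.7 = 0.8284 K/W
R_expanded polystyrene = R_total − R_other = 0.7626 K/W
k = L/(R·A) = 0.075/(0.7626×2.84)

k ≈ 0.0346 W/(m·K)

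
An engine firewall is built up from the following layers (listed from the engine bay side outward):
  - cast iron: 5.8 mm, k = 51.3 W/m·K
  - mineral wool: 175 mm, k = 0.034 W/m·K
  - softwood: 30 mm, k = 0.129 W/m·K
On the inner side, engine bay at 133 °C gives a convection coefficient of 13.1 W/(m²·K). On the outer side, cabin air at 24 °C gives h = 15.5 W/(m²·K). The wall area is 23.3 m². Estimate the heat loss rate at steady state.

Treating each layer as a thermal resistance in series:
R_inner film = 1/(h_i·A) = 1/(13.1×23.3) = 0.003276 K/W
R_cast iron = L/(kA) = 0.0058/(51.3×23.3) = 4.852×10^-6 K/W
R_mineral wool = L/(kA) = 0.175/(0.034×23.3) = 0.2209 K/W
R_softwood = L/(kA) = 0.03/(0.129×23.3) = 0.009981 K/W
R_outer film = 1/(h_o·A) = 1/(15.5×23.3) = 0.002769 K/W
R_total = 0.2369 K/W
Q = ΔT / R_total = 109 / 0.2369

Q ≈ 460 W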